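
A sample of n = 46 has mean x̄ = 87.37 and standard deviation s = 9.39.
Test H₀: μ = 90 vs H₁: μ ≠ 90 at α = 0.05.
One-sample t-test:
H₀: μ = 90
H₁: μ ≠ 90
df = n - 1 = 45
t = (x̄ - μ₀) / (s/√n) = (87.37 - 90) / (9.39/√46) = -1.900
p-value = 0.0639

Since p-value > α = 0.05, we fail to reject H₀.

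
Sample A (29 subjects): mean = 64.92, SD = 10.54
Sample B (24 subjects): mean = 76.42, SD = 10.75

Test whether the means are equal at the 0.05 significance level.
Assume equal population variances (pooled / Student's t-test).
Student's two-sample t-test (equal variances):
H₀: μ₁ = μ₂
H₁: μ₁ ≠ μ₂
df = n₁ + n₂ - 2 = 51
Pooled variance s_p² = [(n₁-1)s₁² + (n₂-1)s₂²] / (n₁ + n₂ - 2) = [(28)(10.54²) + (23)(10.75²)] / 51 = 113.1079
SE = √(s_p²(1/n₁ + 1/n₂)) = √(113.1079 × (1/29 + 1/24)) = 2.9348
t = (x̄₁ - x̄₂) / SE = (64.92 - 76.42) / 2.9348 = -11.50 / 2.9348 = -3.918
p-value = 0.0003

Since p-value < α = 0.05, we reject H₀.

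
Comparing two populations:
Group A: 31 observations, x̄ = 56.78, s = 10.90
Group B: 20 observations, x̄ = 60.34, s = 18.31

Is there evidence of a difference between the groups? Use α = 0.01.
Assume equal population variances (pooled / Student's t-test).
Student's two-sample t-test (equal variances):
H₀: μ₁ = μ₂
H₁: μ₁ ≠ μ₂
df = n₁ + n₂ - 2 = 49
Pooled variance s_p² = [(n₁-1)s₁² + (n₂-1)s₂²] / (n₁ + n₂ - 2) = [(30)(10.90²) + (19)(18.31²)] / 49 = 202.7381
SE = √(s_p²(1/n₁ + 1/n₂)) = √(202.7381 × (1/31 + 1/20)) = 4.0837
t = (x̄₁ - x̄₂) / SE = (56.78 - 60.34) / 4.0837 = -3.56 / 4.0837 = -0.872
p-value = 0.3876

Since p-value > α = 0.01, we fail to reject H₀.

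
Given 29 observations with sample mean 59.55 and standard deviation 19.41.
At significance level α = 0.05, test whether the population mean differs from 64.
One-sample t-test:
H₀: μ = 64
H₁: μ ≠ 64
df = n - 1 = 28
t = (x̄ - μ₀) / (s/√n) = (59.55 - 64) / (19.41/√29) = -1.235
p-value = 0.2272

Since p-value > α = 0.05, we fail to reject H₀.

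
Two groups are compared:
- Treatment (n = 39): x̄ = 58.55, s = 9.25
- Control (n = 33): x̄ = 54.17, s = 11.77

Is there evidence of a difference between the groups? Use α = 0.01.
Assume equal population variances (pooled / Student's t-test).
Student's two-sample t-test (equal variances):
H₀: μ₁ = μ₂
H₁: μ₁ ≠ μ₂
df = n₁ + n₂ - 2 = 70
Pooled variance s_p² = [(n₁-1)s₁² + (n₂-1)s₂²] / (n₁ + n₂ - 2) = [(38)(9.25²) + (32)(11.77²)] / 70 = 109.7775
SE = √(s_p²(1/n₁ + 1/n₂)) = √(109.7775 × (1/39 + 1/33)) = 2.4782
t = (x̄₁ - x̄₂) / SE = (58.55 - 54.17) / 2.4782 = 4.38 / 2.4782 = 1.767
p-value = 0.0815

Since p-value > α = 0.01, we fail to reject H₀.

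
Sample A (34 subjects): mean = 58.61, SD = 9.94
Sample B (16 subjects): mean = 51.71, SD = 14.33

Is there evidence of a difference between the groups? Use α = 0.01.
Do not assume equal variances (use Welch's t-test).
Welch's two-sample t-test:
H₀: μ₁ = μ₂
H₁: μ₁ ≠ μ₂
s₁²/n₁ = 9.94²/34 = 2.9060,  s₂²/n₂ = 14.33²/16 = 12.8343
SE = √(s₁²/n₁ + s₂²/n₂) = √(2.9060 + 12.8343) = 3.9674
df (Welch-Satterthwaite) = (s₁²/n₁ + s₂²/n₂)² / [(s₁²/n₁)²/(n₁-1) + (s₂²/n₂)²/(n₂-1)] ≈ 22.05
t = (x̄₁ - x̄₂) / SE = (58.61 - 51.71) / 3.9674 = 6.90 / 3.9674 = 1.739
p-value = 0.0959

Since p-value > α = 0.01, we fail to reject H₀.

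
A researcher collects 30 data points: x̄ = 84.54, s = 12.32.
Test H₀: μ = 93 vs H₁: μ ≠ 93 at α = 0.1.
One-sample t-test:
H₀: μ = 93
H₁: μ ≠ 93
df = n - 1 = 29
t = (x̄ - μ₀) / (s/√n) = (84.54 - 93) / (12.32/√30) = -3.761
p-value = 0.0008

Since p-value < α = 0.1, we reject H₀.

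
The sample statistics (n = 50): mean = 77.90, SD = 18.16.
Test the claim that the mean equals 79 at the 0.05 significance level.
One-sample t-test:
H₀: μ = 79
H₁: μ ≠ 79
df = n - 1 = 49
t = (x̄ - μ₀) / (s/√n) = (77.90 - 79) / (18.16/√50) = -0.428
p-value = 0.6703

Since p-value > α = 0.05, we fail to reject H₀.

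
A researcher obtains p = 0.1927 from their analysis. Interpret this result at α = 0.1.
Since p = 0.1927 > α = 0.1, fail to reject H₀.
There is insufficient evidence to reject the null hypothesis; the result is not statistically significant at the 0.1 level.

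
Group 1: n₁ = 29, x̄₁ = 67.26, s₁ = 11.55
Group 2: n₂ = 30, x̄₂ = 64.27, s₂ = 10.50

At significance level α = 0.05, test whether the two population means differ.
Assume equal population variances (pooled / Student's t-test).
Student's two-sample t-test (equal variances):
H₀: μ₁ = μ₂
H₁: μ₁ ≠ μ₂
df = n₁ + n₂ - 2 = 57
Pooled variance s_p² = [(n₁-1)s₁² + (n₂-1)s₂²] / (n₁ + n₂ - 2) = [(28)(11.55²) + (29)(10.50²)] / 57 = 121.6232
SE = √(s_p²(1/n₁ + 1/n₂)) = √(121.6232 × (1/29 + 1/30)) = 2.8719
t = (x̄₁ - x̄₂) / SE = (67.26 - 64.27) / 2.8719 = 2.99 / 2.8719 = 1.041
p-value = 0.3022

Since p-value > α = 0.05, we fail to reject H₀.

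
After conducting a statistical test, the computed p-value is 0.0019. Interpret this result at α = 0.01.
Since p = 0.0019 < α = 0.01, reject H₀.
There is sufficient evidence to reject the null hypothesis; the result is statistically significant at the 0.01 level.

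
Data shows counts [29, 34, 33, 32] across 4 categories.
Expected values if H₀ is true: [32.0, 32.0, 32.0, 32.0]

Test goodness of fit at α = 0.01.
Chi-square goodness of fit test:
H₀: observed counts match expected distribution
H₁: observed counts differ from expected distribution
df = k - 1 = 3
χ² = Σ(O - E)²/E
   = (29 - 32.0)²/32.0 + (34 - 32.0)²/32.0 + (33 - 32.0)²/32.0 + (32 - 32.0)²/32.0
   = 0.281 + 0.125 + 0.031 + 0.000
   = 0.44
p-value = 0.9324

Since p-value > α = 0.01, we fail to reject H₀.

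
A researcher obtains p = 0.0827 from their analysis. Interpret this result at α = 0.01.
Since p = 0.0827 > α = 0.01, fail to reject H₀.
There is insufficient evidence to reject the null hypothesis; the result is not statistically significant at the 0.01 level.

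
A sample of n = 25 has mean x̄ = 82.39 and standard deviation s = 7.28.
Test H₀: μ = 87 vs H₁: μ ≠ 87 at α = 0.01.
One-sample t-test:
H₀: μ = 87
H₁: μ ≠ 87
df = n - 1 = 24
t = (x̄ - μ₀) / (s/√n) = (82.39 - 87) / (7.28/√25) = -3.166
p-value = 0.0042

Since p-value < α = 0.01, we reject H₀.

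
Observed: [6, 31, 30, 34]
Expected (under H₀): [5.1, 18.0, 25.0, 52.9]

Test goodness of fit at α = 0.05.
Chi-square goodness of fit test:
H₀: observed counts match expected distribution
H₁: observed counts differ from expected distribution
df = k - 1 = 3
χ² = Σ(O - E)²/E
   = (6 - 5.1)²/5.1 + (31 - 18.0)²/18.0 + (30 - 25.0)²/25.0 + (34 - 52.9)²/52.9
   = 0.159 + 9.389 + 1.000 + 6.753
   = 17.30
p-value = 0.0006

Since p-value < α = 0.05, we reject H₀.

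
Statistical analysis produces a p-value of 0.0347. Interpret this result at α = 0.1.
Since p = 0.0347 < α = 0.1, reject H₀.
There is sufficient evidence to reject the null hypothesis; the result is statistically significant at the 0.1 level.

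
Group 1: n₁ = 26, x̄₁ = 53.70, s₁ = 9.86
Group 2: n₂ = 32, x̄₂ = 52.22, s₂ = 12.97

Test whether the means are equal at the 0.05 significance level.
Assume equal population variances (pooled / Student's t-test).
Student's two-sample t-test (equal variances):
H₀: μ₁ = μ₂
H₁: μ₁ ≠ μ₂
df = n₁ + n₂ - 2 = 56
Pooled variance s_p² = [(n₁-1)s₁² + (n₂-1)s₂²] / (n₁ + n₂ - 2) = [(25)(9.86²) + (31)(12.97²)] / 56 = 136.5239
SE = √(s_p²(1/n₁ + 1/n₂)) = √(136.5239 × (1/26 + 1/32)) = 3.0850
t = (x̄₁ - x̄₂) / SE = (53.70 - 52.22) / 3.0850 = 1.48 / 3.0850 = 0.480
p-value = 0.6333

Since p-value > α = 0.05, we fail to reject H₀.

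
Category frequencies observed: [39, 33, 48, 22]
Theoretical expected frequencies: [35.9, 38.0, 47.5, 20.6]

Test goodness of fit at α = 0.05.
Chi-square goodness of fit test:
H₀: observed counts match expected distribution
H₁: observed counts differ from expected distribution
df = k - 1 = 3
χ² = Σ(O - E)²/E
   = (39 - 35.9)²/35.9 + (33 - 38.0)²/38.0 + (48 - 47.5)²/47.5 + (22 - 20.6)²/20.6
   = 0.268 + 0.658 + 0.005 + 0.095
   = 1.03
p-value = 0.7950

Since p-value > α = 0.05, we fail to reject H₀.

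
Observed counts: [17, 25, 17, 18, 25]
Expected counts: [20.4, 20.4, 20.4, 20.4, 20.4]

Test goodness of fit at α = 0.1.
Chi-square goodness of fit test:
H₀: observed counts match expected distribution
H₁: observed counts differ from expected distribution
df = k - 1 = 4
χ² = Σ(O - E)²/E
   = (17 - 20.4)²/20.4 + (25 - 20.4)²/20.4 + (17 - 20.4)²/20.4 + (18 - 20.4)²/20.4 + (25 - 20.4)²/20.4
   = 0.567 + 1.037 + 0.567 + 0.282 + 1.037
   = 3.49
p-value = 0.4794

Since p-value > α = 0.1, we fail to reject H₀.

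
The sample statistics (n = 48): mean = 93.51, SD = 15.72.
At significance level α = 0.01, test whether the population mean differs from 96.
One-sample t-test:
H₀: μ = 96
H₁: μ ≠ 96
df = n - 1 = 47
t = (x̄ - μ₀) / (s/√n) = (93.51 - 96) / (15.72/√48) = -1.097
p-value = 0.2781

Since p-value > α = 0.01, we fail to reject H₀.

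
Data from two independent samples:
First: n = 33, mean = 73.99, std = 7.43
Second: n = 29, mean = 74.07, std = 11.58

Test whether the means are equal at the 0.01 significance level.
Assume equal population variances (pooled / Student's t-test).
Student's two-sample t-test (equal variances):
H₀: μ₁ = μ₂
H₁: μ₁ ≠ μ₂
df = n₁ + n₂ - 2 = 60
Pooled variance s_p² = [(n₁-1)s₁² + (n₂-1)s₂²] / (n₁ + n₂ - 2) = [(32)(7.43²) + (28)(11.58²)] / 60 = 92.0209
SE = √(s_p²(1/n₁ + 1/n₂)) = √(92.0209 × (1/33 + 1/29)) = 2.4416
t = (x̄₁ - x̄₂) / SE = (73.99 - 74.07) / 2.4416 = -0.08 / 2.4416 = -0.033
p-value = 0.9740

Since p-value > α = 0.01, we fail to reject H₀.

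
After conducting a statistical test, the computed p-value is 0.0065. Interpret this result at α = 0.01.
Since p = 0.0065 < α = 0.01, reject H₀.
There is sufficient evidence to reject the null hypothesis; the result is statistically significant at the 0.01 level.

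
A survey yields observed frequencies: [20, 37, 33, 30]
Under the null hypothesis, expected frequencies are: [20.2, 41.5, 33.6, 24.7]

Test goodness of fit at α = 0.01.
Chi-square goodness of fit test:
H₀: observed counts match expected distribution
H₁: observed counts differ from expected distribution
df = k - 1 = 3
χ² = Σ(O - E)²/E
   = (20 - 20.2)²/20.2 + (37 - 41.5)²/41.5 + (33 - 33.6)²/33.6 + (30 - 24.7)²/24.7
   = 0.002 + 0.488 + 0.011 + 1.137
   = 1.64
p-value = 0.6508

Since p-value > α = 0.01, we fail to reject H₀.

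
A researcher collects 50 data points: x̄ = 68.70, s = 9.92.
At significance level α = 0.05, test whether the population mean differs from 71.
One-sample t-test:
H₀: μ = 71
H₁: μ ≠ 71
df = n - 1 = 49
t = (x̄ - μ₀) / (s/√n) = (68.70 - 71) / (9.92/√50) = -1.639
p-value = 0.1075

Since p-value > α = 0.05, we fail to reject H₀.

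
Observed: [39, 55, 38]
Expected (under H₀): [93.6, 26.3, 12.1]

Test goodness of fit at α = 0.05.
Chi-square goodness of fit test:
H₀: observed counts match expected distribution
H₁: observed counts differ from expected distribution
df = k - 1 = 2
χ² = Σ(O - E)²/E
   = (39 - 93.6)²/93.6 + (55 - 26.3)²/26.3 + (38 - 12.1)²/12.1
   = 31.850 + 31.319 + 55.439
   = 118.61
p-value < 0.0001

Since p-value < α = 0.05, we reject H₀.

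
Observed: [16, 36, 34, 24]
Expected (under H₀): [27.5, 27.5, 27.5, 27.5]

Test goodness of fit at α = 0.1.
Chi-square goodness of fit test:
H₀: observed counts match expected distribution
H₁: observed counts differ from expected distribution
df = k - 1 = 3
χ² = Σ(O - E)²/E
   = (16 - 27.5)²/27.5 + (36 - 27.5)²/27.5 + (34 - 27.5)²/27.5 + (24 - 27.5)²/27.5
   = 4.809 + 2.627 + 1.536 + 0.445
   = 9.42
p-value = 0.0242

Since p-value < α = 0.1, we reject H₀.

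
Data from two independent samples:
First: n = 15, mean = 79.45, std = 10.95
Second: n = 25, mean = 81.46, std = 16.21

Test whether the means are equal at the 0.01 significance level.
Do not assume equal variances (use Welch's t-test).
Welch's two-sample t-test:
H₀: μ₁ = μ₂
H₁: μ₁ ≠ μ₂
s₁²/n₁ = 10.95²/15 = 7.9935,  s₂²/n₂ = 16.21²/25 = 10.5106
SE = √(s₁²/n₁ + s₂²/n₂) = √(7.9935 + 10.5106) = 4.3016
df (Welch-Satterthwaite) = (s₁²/n₁ + s₂²/n₂)² / [(s₁²/n₁)²/(n₁-1) + (s₂²/n₂)²/(n₂-1)] ≈ 37.35
t = (x̄₁ - x̄₂) / SE = (79.45 - 81.46) / 4.3016 = -2.01 / 4.3016 = -0.467
p-value = 0.6430

Since p-value > α = 0.01, we fail to reject H₀.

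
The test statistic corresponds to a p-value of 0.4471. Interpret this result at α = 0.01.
Since p = 0.4471 > α = 0.01, fail to reject H₀.
There is insufficient evidence to reject the null hypothesis; the result is not statistically significant at the 0.01 level.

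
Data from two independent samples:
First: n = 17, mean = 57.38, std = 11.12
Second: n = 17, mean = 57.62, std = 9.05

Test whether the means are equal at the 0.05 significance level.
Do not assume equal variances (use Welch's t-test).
Welch's two-sample t-test:
H₀: μ₁ = μ₂
H₁: μ₁ ≠ μ₂
s₁²/n₁ = 11.12²/17 = 7.2738,  s₂²/n₂ = 9.05²/17 = 4.8178
SE = √(s₁²/n₁ + s₂²/n₂) = √(7.2738 + 4.8178) = 3.4773
df (Welch-Satterthwaite) = (s₁²/n₁ + s₂²/n₂)² / [(s₁²/n₁)²/(n₁-1) + (s₂²/n₂)²/(n₂-1)] ≈ 30.73
t = (x̄₁ - x̄₂) / SE = (57.38 - 57.62) / 3.4773 = -0.24 / 3.4773 = -0.069
p-value = 0.9454

Since p-value > α = 0.05, we fail to reject H₀.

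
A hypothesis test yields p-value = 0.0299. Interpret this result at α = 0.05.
Since p = 0.0299 < α = 0.05, reject H₀.
There is sufficient evidence to reject the null hypothesis; the result is statistically significant at the 0.05 level.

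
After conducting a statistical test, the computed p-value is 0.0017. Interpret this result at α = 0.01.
Since p = 0.0017 < α = 0.01, reject H₀.
There is sufficient evidence to reject the null hypothesis; the result is statistically significant at the 0.01 level.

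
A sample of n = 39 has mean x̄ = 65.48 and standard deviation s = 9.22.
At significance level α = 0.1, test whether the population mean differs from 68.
One-sample t-test:
H₀: μ = 68
H₁: μ ≠ 68
df = n - 1 = 38
t = (x̄ - μ₀) / (s/√n) = (65.48 - 68) / (9.22/√39) = -1.707
p-value = 0.0960

Since p-value < α = 0.1, we reject H₀.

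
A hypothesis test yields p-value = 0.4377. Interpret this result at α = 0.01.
Since p = 0.4377 > α = 0.01, fail to reject H₀.
There is insufficient evidence to reject the null hypothesis; the result is not statistically significant at the 0.01 level.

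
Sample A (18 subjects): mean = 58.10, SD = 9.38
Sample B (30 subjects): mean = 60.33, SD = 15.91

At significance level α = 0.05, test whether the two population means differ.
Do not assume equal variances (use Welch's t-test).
Welch's two-sample t-test:
H₀: μ₁ = μ₂
H₁: μ₁ ≠ μ₂
s₁²/n₁ = 9.38²/18 = 4.8880,  s₂²/n₂ = 15.91²/30 = 8.4376
SE = √(s₁²/n₁ + s₂²/n₂) = √(4.8880 + 8.4376) = 3.6504
df (Welch-Satterthwaite) = (s₁²/n₁ + s₂²/n₂)² / [(s₁²/n₁)²/(n₁-1) + (s₂²/n₂)²/(n₂-1)] ≈ 46.00
t = (x̄₁ - x̄₂) / SE = (58.10 - 60.33) / 3.6504 = -2.23 / 3.6504 = -0.611
p-value = 0.5443

Since p-value > α = 0.05, we fail to reject H₀.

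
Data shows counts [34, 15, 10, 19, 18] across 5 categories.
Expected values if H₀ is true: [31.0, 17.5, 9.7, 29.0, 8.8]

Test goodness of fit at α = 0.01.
Chi-square goodness of fit test:
H₀: observed counts match expected distribution
H₁: observed counts differ from expected distribution
df = k - 1 = 4
χ² = Σ(O - E)²/E
   = (34 - 31.0)²/31.0 + (15 - 17.5)²/17.5 + (10 - 9.7)²/9.7 + (19 - 29.0)²/29.0 + (18 - 8.8)²/8.8
   = 0.290 + 0.357 + 0.009 + 3.448 + 9.618
   = 13.72
p-value = 0.0082

Since p-value < α = 0.01, we reject H₀.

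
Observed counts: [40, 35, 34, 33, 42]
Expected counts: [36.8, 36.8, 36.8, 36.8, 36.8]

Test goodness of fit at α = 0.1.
Chi-square goodness of fit test:
H₀: observed counts match expected distribution
H₁: observed counts differ from expected distribution
df = k - 1 = 4
χ² = Σ(O - E)²/E
   = (40 - 36.8)²/36.8 + (35 - 36.8)²/36.8 + (34 - 36.8)²/36.8 + (33 - 36.8)²/36.8 + (42 - 36.8)²/36.8
   = 0.278 + 0.088 + 0.213 + 0.392 + 0.735
   = 1.71
p-value = 0.7895

Since p-value > α = 0.1, we fail to reject H₀.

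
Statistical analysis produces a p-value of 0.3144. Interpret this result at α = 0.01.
Since p = 0.3144 > α = 0.01, fail to reject H₀.
There is insufficient evidence to reject the null hypothesis; the result is not statistically significant at the 0.01 level.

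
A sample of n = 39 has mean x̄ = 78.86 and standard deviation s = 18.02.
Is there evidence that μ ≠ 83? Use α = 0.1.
One-sample t-test:
H₀: μ = 83
H₁: μ ≠ 83
df = n - 1 = 38
t = (x̄ - μ₀) / (s/√n) = (78.86 - 83) / (18.02/√39) = -1.435
p-value = 0.1595

Since p-value > α = 0.1, we fail to reject H₀.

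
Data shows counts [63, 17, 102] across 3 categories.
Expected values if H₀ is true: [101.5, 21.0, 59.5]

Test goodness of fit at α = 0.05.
Chi-square goodness of fit test:
H₀: observed counts match expected distribution
H₁: observed counts differ from expected distribution
df = k - 1 = 2
χ² = Σ(O - E)²/E
   = (63 - 101.5)²/101.5 + (17 - 21.0)²/21.0 + (102 - 59.5)²/59.5
   = 14.603 + 0.762 + 30.357
   = 45.72
p-value < 0.0001

Since p-value < α = 0.05, we reject H₀.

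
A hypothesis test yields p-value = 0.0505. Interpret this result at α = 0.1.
Since p = 0.0505 < α = 0.1, reject H₀.
There is sufficient evidence to reject the null hypothesis; the result is statistically significant at the 0.1 level.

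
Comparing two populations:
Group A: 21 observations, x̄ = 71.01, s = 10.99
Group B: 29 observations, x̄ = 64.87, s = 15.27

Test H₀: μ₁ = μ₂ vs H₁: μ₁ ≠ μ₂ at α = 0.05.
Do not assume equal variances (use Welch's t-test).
Welch's two-sample t-test:
H₀: μ₁ = μ₂
H₁: μ₁ ≠ μ₂
s₁²/n₁ = 10.99²/21 = 5.7514,  s₂²/n₂ = 15.27²/29 = 8.0404
SE = √(s₁²/n₁ + s₂²/n₂) = √(5.7514 + 8.0404) = 3.7137
df (Welch-Satterthwaite) = (s₁²/n₁ + s₂²/n₂)² / [(s₁²/n₁)²/(n₁-1) + (s₂²/n₂)²/(n₂-1)] ≈ 48.00
t = (x̄₁ - x̄₂) / SE = (71.01 - 64.87) / 3.7137 = 6.14 / 3.7137 = 1.653
p-value = 0.1048

Since p-value > α = 0.05, we fail to reject H₀.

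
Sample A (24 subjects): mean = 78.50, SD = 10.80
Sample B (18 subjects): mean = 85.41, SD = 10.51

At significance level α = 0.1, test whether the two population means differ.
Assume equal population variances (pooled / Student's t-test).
Student's two-sample t-test (equal variances):
H₀: μ₁ = μ₂
H₁: μ₁ ≠ μ₂
df = n₁ + n₂ - 2 = 40
Pooled variance s_p² = [(n₁-1)s₁² + (n₂-1)s₂²] / (n₁ + n₂ - 2) = [(23)(10.80²) + (17)(10.51²)] / 40 = 114.0135
SE = √(s_p²(1/n₁ + 1/n₂)) = √(114.0135 × (1/24 + 1/18)) = 3.3294
t = (x̄₁ - x̄₂) / SE = (78.50 - 85.41) / 3.3294 = -6.91 / 3.3294 = -2.075
p-value = 0.0444

Since p-value < α = 0.1, we reject H₀.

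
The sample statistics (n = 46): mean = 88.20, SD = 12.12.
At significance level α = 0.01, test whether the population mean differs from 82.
One-sample t-test:
H₀: μ = 82
H₁: μ ≠ 82
df = n - 1 = 45
t = (x̄ - μ₀) / (s/√n) = (88.20 - 82) / (12.12/√46) = 3.470
p-value = 0.0012

Since p-value < α = 0.01, we reject H₀.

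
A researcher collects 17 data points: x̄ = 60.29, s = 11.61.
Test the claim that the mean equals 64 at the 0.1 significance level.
One-sample t-test:
H₀: μ = 64
H₁: μ ≠ 64
df = n - 1 = 16
t = (x̄ - μ₀) / (s/√n) = (60.29 - 64) / (11.61/√17) = -1.318
p-value = 0.2062

Since p-value > α = 0.1, we fail to reject H₀.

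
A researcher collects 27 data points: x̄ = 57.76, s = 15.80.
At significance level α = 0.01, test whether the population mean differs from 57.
One-sample t-test:
H₀: μ = 57
H₁: μ ≠ 57
df = n - 1 = 26
t = (x̄ - μ₀) / (s/√n) = (57.76 - 57) / (15.80/√27) = 0.250
p-value = 0.8046

Since p-value > α = 0.01, we fail to reject H₀.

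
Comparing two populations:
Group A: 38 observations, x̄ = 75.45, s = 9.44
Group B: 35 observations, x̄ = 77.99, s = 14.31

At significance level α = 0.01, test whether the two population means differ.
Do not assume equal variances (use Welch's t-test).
Welch's two-sample t-test:
H₀: μ₁ = μ₂
H₁: μ₁ ≠ μ₂
s₁²/n₁ = 9.44²/38 = 2.3451,  s₂²/n₂ = 14.31²/35 = 5.8507
SE = √(s₁²/n₁ + s₂²/n₂) = √(2.3451 + 5.8507) = 2.8628
df (Welch-Satterthwaite) = (s₁²/n₁ + s₂²/n₂)² / [(s₁²/n₁)²/(n₁-1) + (s₂²/n₂)²/(n₂-1)] ≈ 58.14
t = (x̄₁ - x̄₂) / SE = (75.45 - 77.99) / 2.8628 = -2.54 / 2.8628 = -0.887
p-value = 0.3786

Since p-value > α = 0.01, we fail to reject H₀.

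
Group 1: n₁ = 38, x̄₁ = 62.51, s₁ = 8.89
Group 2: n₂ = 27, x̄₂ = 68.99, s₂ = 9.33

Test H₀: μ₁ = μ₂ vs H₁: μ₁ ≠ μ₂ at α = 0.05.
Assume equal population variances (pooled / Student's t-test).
Student's two-sample t-test (equal variances):
H₀: μ₁ = μ₂
H₁: μ₁ ≠ μ₂
df = n₁ + n₂ - 2 = 63
Pooled variance s_p² = [(n₁-1)s₁² + (n₂-1)s₂²] / (n₁ + n₂ - 2) = [(37)(8.89²) + (26)(9.33²)] / 63 = 82.3406
SE = √(s_p²(1/n₁ + 1/n₂)) = √(82.3406 × (1/38 + 1/27)) = 2.2840
t = (x̄₁ - x̄₂) / SE = (62.51 - 68.99) / 2.2840 = -6.48 / 2.2840 = -2.837
p-value = 0.0061

Since p-value < α = 0.05, we reject H₀.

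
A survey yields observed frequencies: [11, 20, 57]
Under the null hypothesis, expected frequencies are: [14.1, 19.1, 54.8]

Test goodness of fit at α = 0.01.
Chi-square goodness of fit test:
H₀: observed counts match expected distribution
H₁: observed counts differ from expected distribution
df = k - 1 = 2
χ² = Σ(O - E)²/E
   = (11 - 14.1)²/14.1 + (20 - 19.1)²/19.1 + (57 - 54.8)²/54.8
   = 0.682 + 0.042 + 0.088
   = 0.81
p-value = 0.6662

Since p-value > α = 0.01, we fail to reject H₀.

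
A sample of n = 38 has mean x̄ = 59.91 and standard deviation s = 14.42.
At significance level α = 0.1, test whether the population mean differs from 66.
One-sample t-test:
H₀: μ = 66
H₁: μ ≠ 66
df = n - 1 = 37
t = (x̄ - μ₀) / (s/√n) = (59.91 - 66) / (14.42/√38) = -2.603
p-value = 0.0132

Since p-value < α = 0.1, we reject H₀.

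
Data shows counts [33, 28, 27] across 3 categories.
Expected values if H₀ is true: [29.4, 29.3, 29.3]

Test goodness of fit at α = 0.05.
Chi-square goodness of fit test:
H₀: observed counts match expected distribution
H₁: observed counts differ from expected distribution
df = k - 1 = 2
χ² = Σ(O - E)²/E
   = (33 - 29.4)²/29.4 + (28 - 29.3)²/29.3 + (27 - 29.3)²/29.3
   = 0.441 + 0.058 + 0.181
   = 0.68
p-value = 0.7121

Since p-value > α = 0.05, we fail to reject H₀.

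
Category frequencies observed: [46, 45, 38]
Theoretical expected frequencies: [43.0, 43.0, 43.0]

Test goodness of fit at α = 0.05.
Chi-square goodness of fit test:
H₀: observed counts match expected distribution
H₁: observed counts differ from expected distribution
df = k - 1 = 2
χ² = Σ(O - E)²/E
   = (46 - 43.0)²/43.0 + (45 - 43.0)²/43.0 + (38 - 43.0)²/43.0
   = 0.209 + 0.093 + 0.581
   = 0.88
p-value = 0.6428

Since p-value > α = 0.05, we fail to reject H₀.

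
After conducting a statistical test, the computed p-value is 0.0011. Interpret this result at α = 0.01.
Since p = 0.0011 < α = 0.01, reject H₀.
There is sufficient evidence to reject the null hypothesis; the result is statistically significant at the 0.01 level.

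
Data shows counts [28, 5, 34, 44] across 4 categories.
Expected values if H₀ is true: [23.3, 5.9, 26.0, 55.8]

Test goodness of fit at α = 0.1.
Chi-square goodness of fit test:
H₀: observed counts match expected distribution
H₁: observed counts differ from expected distribution
df = k - 1 = 3
χ² = Σ(O - E)²/E
   = (28 - 23.3)²/23.3 + (5 - 5.9)²/5.9 + (34 - 26.0)²/26.0 + (44 - 55.8)²/55.8
   = 0.948 + 0.137 + 2.462 + 2.495
   = 6.04
p-value = 0.1096

Since p-value > α = 0.1, we fail to reject H₀.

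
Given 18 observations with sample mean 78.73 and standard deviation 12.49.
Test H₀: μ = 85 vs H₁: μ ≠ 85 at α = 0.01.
One-sample t-test:
H₀: μ = 85
H₁: μ ≠ 85
df = n - 1 = 17
t = (x̄ - μ₀) / (s/√n) = (78.73 - 85) / (12.49/√18) = -2.130
p-value = 0.0481

Since p-value > α = 0.01, we fail to reject H₀.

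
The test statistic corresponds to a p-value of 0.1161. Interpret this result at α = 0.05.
Since p = 0.1161 > α = 0.05, fail to reject H₀.
There is insufficient evidence to reject the null hypothesis; the result is not statistically significant at the 0.05 level.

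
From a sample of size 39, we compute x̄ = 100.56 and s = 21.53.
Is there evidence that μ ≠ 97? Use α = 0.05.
One-sample t-test:
H₀: μ = 97
H₁: μ ≠ 97
df = n - 1 = 38
t = (x̄ - μ₀) / (s/√n) = (100.56 - 97) / (21.53/√39) = 1.033
p-value = 0.3083

Since p-value > α = 0.05, we fail to reject H₀.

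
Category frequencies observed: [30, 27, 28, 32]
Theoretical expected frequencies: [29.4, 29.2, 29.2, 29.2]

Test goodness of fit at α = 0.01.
Chi-square goodness of fit test:
H₀: observed counts match expected distribution
H₁: observed counts differ from expected distribution
df = k - 1 = 3
χ² = Σ(O - E)²/E
   = (30 - 29.4)²/29.4 + (27 - 29.2)²/29.2 + (28 - 29.2)²/29.2 + (32 - 29.2)²/29.2
   = 0.012 + 0.166 + 0.049 + 0.268
   = 0.50
p-value = 0.9198

Since p-value > α = 0.01, we fail to reject H₀.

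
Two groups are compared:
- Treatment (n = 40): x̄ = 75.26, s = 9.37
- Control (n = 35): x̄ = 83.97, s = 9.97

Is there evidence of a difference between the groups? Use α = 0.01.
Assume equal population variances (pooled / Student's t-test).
Student's two-sample t-test (equal variances):
H₀: μ₁ = μ₂
H₁: μ₁ ≠ μ₂
df = n₁ + n₂ - 2 = 73
Pooled variance s_p² = [(n₁-1)s₁² + (n₂-1)s₂²] / (n₁ + n₂ - 2) = [(39)(9.37²) + (34)(9.97²)] / 73 = 93.2015
SE = √(s_p²(1/n₁ + 1/n₂)) = √(93.2015 × (1/40 + 1/35)) = 2.2345
t = (x̄₁ - x̄₂) / SE = (75.26 - 83.97) / 2.2345 = -8.71 / 2.2345 = -3.898
p-value = 0.0002

Since p-value < α = 0.01, we reject H₀.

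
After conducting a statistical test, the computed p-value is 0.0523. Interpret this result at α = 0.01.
Since p = 0.0523 > α = 0.01, fail to reject H₀.
There is insufficient evidence to reject the null hypothesis; the result is not statistically significant at the 0.01 level.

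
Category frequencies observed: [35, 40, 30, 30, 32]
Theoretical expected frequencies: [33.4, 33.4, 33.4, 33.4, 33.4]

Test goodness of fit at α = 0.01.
Chi-square goodness of fit test:
H₀: observed counts match expected distribution
H₁: observed counts differ from expected distribution
df = k - 1 = 4
χ² = Σ(O - E)²/E
   = (35 - 33.4)²/33.4 + (40 - 33.4)²/33.4 + (30 - 33.4)²/33.4 + (30 - 33.4)²/33.4 + (32 - 33.4)²/33.4
   = 0.077 + 1.304 + 0.346 + 0.346 + 0.059
   = 2.13
p-value = 0.7115

Since p-value > α = 0.01, we fail to reject H₀.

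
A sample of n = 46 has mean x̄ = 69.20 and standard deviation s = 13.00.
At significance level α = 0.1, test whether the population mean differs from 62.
One-sample t-test:
H₀: μ = 62
H₁: μ ≠ 62
df = n - 1 = 45
t = (x̄ - μ₀) / (s/√n) = (69.20 - 62) / (13.00/√46) = 3.756
p-value = 0.0005

Since p-value < α = 0.1, we reject H₀.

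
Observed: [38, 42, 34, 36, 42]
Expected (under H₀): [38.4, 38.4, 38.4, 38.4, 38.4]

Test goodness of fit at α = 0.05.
Chi-square goodness of fit test:
H₀: observed counts match expected distribution
H₁: observed counts differ from expected distribution
df = k - 1 = 4
χ² = Σ(O - E)²/E
   = (38 - 38.4)²/38.4 + (42 - 38.4)²/38.4 + (34 - 38.4)²/38.4 + (36 - 38.4)²/38.4 + (42 - 38.4)²/38.4
   = 0.004 + 0.338 + 0.504 + 0.150 + 0.338
   = 1.33
p-value = 0.8557

Since p-value > α = 0.05, we fail to reject H₀.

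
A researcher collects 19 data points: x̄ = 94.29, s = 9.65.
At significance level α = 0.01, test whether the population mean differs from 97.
One-sample t-test:
H₀: μ = 97
H₁: μ ≠ 97
df = n - 1 = 18
t = (x̄ - μ₀) / (s/√n) = (94.29 - 97) / (9.65/√19) = -1.224
p-value = 0.2367

Since p-value > α = 0.01, we fail to reject H₀.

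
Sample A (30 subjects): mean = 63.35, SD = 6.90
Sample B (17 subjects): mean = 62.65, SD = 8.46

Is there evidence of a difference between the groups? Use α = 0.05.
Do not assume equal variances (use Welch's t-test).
Welch's two-sample t-test:
H₀: μ₁ = μ₂
H₁: μ₁ ≠ μ₂
s₁²/n₁ = 6.90²/30 = 1.5870,  s₂²/n₂ = 8.46²/17 = 4.2101
SE = √(s₁²/n₁ + s₂²/n₂) = √(1.5870 + 4.2101) = 2.4077
df (Welch-Satterthwaite) = (s₁²/n₁ + s₂²/n₂)² / [(s₁²/n₁)²/(n₁-1) + (s₂²/n₂)²/(n₂-1)] ≈ 28.13
t = (x̄₁ - x̄₂) / SE = (63.35 - 62.65) / 2.4077 = 0.70 / 2.4077 = 0.291
p-value = 0.7734

Since p-value > α = 0.05, we fail to reject H₀.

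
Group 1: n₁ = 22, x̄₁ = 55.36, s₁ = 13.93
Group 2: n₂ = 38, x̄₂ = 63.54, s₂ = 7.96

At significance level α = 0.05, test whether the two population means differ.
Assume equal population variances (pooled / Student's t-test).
Student's two-sample t-test (equal variances):
H₀: μ₁ = μ₂
H₁: μ₁ ≠ μ₂
df = n₁ + n₂ - 2 = 58
Pooled variance s_p² = [(n₁-1)s₁² + (n₂-1)s₂²] / (n₁ + n₂ - 2) = [(21)(13.93²) + (37)(7.96²)] / 58 = 110.6780
SE = √(s_p²(1/n₁ + 1/n₂)) = √(110.6780 × (1/22 + 1/38)) = 2.8184
t = (x̄₁ - x̄₂) / SE = (55.36 - 63.54) / 2.8184 = -8.18 / 2.8184 = -2.902
p-value = 0.0052

Since p-value < α = 0.05, we reject H₀.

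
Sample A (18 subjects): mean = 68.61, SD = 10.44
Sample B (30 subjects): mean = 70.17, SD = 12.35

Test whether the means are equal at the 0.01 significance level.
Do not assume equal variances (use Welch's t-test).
Welch's two-sample t-test:
H₀: μ₁ = μ₂
H₁: μ₁ ≠ μ₂
s₁²/n₁ = 10.44²/18 = 6.0552,  s₂²/n₂ = 12.35²/30 = 5.0841
SE = √(s₁²/n₁ + s₂²/n₂) = √(6.0552 + 5.0841) = 3.3376
df (Welch-Satterthwaite) = (s₁²/n₁ + s₂²/n₂)² / [(s₁²/n₁)²/(n₁-1) + (s₂²/n₂)²/(n₂-1)] ≈ 40.71
t = (x̄₁ - x̄₂) / SE = (68.61 - 70.17) / 3.3376 = -1.56 / 3.3376 = -0.467
p-value = 0.6427

Since p-value > α = 0.01, we fail to reject H₀.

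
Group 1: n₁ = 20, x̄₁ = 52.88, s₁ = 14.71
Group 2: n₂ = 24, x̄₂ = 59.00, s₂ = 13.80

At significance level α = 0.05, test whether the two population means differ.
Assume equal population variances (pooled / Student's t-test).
Student's two-sample t-test (equal variances):
H₀: μ₁ = μ₂
H₁: μ₁ ≠ μ₂
df = n₁ + n₂ - 2 = 42
Pooled variance s_p² = [(n₁-1)s₁² + (n₂-1)s₂²] / (n₁ + n₂ - 2) = [(19)(14.71²) + (23)(13.80²)] / 42 = 202.1766
SE = √(s_p²(1/n₁ + 1/n₂)) = √(202.1766 × (1/20 + 1/24)) = 4.3050
t = (x̄₁ - x̄₂) / SE = (52.88 - 59.00) / 4.3050 = -6.12 / 4.3050 = -1.422
p-value = 0.1625

Since p-value > α = 0.05, we fail to reject H₀.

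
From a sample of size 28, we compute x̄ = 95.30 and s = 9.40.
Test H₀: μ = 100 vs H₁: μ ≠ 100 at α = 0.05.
One-sample t-test:
H₀: μ = 100
H₁: μ ≠ 100
df = n - 1 = 27
t = (x̄ - μ₀) / (s/√n) = (95.30 - 100) / (9.40/√28) = -2.646
p-value = 0.0134

Since p-value < α = 0.05, we reject H₀.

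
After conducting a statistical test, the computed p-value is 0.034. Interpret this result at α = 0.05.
Since p = 0.034 < α = 0.05, reject H₀.
There is sufficient evidence to reject the null hypothesis; the result is statistically significant at the 0.05 level.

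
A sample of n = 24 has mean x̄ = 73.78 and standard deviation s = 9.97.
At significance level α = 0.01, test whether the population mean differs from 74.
One-sample t-test:
H₀: μ = 74
H₁: μ ≠ 74
df = n - 1 = 23
t = (x̄ - μ₀) / (s/√n) = (73.78 - 74) / (9.97/√24) = -0.108
p-value = 0.9149

Since p-value > α = 0.01, we fail to reject H₀.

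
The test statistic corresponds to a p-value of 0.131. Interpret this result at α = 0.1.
Since p = 0.131 > α = 0.1, fail to reject H₀.
There is insufficient evidence to reject the null hypothesis; the result is not statistically significant at the 0.1 level.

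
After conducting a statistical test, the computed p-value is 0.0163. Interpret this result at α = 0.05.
Since p = 0.0163 < α = 0.05, reject H₀.
There is sufficient evidence to reject the null hypothesis; the result is statistically significant at the 0.05 level.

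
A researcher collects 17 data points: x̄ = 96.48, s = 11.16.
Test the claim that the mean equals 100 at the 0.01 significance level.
One-sample t-test:
H₀: μ = 100
H₁: μ ≠ 100
df = n - 1 = 16
t = (x̄ - μ₀) / (s/√n) = (96.48 - 100) / (11.16/√17) = -1.300
p-value = 0.2119

Since p-value > α = 0.01, we fail to reject H₀.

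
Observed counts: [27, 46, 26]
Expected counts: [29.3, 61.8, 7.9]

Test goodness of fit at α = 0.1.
Chi-square goodness of fit test:
H₀: observed counts match expected distribution
H₁: observed counts differ from expected distribution
df = k - 1 = 2
χ² = Σ(O - E)²/E
   = (27 - 29.3)²/29.3 + (46 - 61.8)²/61.8 + (26 - 7.9)²/7.9
   = 0.181 + 4.039 + 41.470
   = 45.69
p-value < 0.0001

Since p-value < α = 0.1, we reject H₀.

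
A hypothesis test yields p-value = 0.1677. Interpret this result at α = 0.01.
Since p = 0.1677 > α = 0.01, fail to reject H₀.
There is insufficient evidence to reject the null hypothesis; the result is not statistically significant at the 0.01 level.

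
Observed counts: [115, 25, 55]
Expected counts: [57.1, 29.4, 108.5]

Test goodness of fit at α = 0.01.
Chi-square goodness of fit test:
H₀: observed counts match expected distribution
H₁: observed counts differ from expected distribution
df = k - 1 = 2
χ² = Σ(O - E)²/E
   = (115 - 57.1)²/57.1 + (25 - 29.4)²/29.4 + (55 - 108.5)²/108.5
   = 58.711 + 0.659 + 26.380
   = 85.75
p-value < 0.0001

Since p-value < α = 0.01, we reject H₀.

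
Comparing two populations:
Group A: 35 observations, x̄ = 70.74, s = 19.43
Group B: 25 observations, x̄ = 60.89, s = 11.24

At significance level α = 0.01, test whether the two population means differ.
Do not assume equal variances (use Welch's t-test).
Welch's two-sample t-test:
H₀: μ₁ = μ₂
H₁: μ₁ ≠ μ₂
s₁²/n₁ = 19.43²/35 = 10.7864,  s₂²/n₂ = 11.24²/25 = 5.0535
SE = √(s₁²/n₁ + s₂²/n₂) = √(10.7864 + 5.0535) = 3.9799
df (Welch-Satterthwaite) = (s₁²/n₁ + s₂²/n₂)² / [(s₁²/n₁)²/(n₁-1) + (s₂²/n₂)²/(n₂-1)] ≈ 55.93
t = (x̄₁ - x̄₂) / SE = (70.74 - 60.89) / 3.9799 = 9.85 / 3.9799 = 2.475
p-value = 0.0164

Since p-value > α = 0.01, we fail to reject H₀.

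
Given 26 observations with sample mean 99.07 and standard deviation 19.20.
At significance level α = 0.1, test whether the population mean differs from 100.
One-sample t-test:
H₀: μ = 100
H₁: μ ≠ 100
df = n - 1 = 25
t = (x̄ - μ₀) / (s/√n) = (99.07 - 100) / (19.20/√26) = -0.247
p-value = 0.8069

Since p-value > α = 0.1, we fail to reject H₀.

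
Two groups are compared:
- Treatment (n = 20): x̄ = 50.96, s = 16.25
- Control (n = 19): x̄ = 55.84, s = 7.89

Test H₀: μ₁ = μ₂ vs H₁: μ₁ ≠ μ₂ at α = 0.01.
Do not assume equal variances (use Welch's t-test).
Welch's two-sample t-test:
H₀: μ₁ = μ₂
H₁: μ₁ ≠ μ₂
s₁²/n₁ = 16.25²/20 = 13.2031,  s₂²/n₂ = 7.89²/19 = 3.2764
SE = √(s₁²/n₁ + s₂²/n₂) = √(13.2031 + 3.2764) = 4.0595
df (Welch-Satterthwaite) = (s₁²/n₁ + s₂²/n₂)² / [(s₁²/n₁)²/(n₁-1) + (s₂²/n₂)²/(n₂-1)] ≈ 27.79
t = (x̄₁ - x̄₂) / SE = (50.96 - 55.84) / 4.0595 = -4.88 / 4.0595 = -1.202
p-value = 0.2395

Since p-value > α = 0.01, we fail to reject H₀.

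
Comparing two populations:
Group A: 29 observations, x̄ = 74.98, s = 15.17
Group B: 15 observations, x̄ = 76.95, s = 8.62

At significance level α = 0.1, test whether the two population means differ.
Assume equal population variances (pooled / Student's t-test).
Student's two-sample t-test (equal variances):
H₀: μ₁ = μ₂
H₁: μ₁ ≠ μ₂
df = n₁ + n₂ - 2 = 42
Pooled variance s_p² = [(n₁-1)s₁² + (n₂-1)s₂²] / (n₁ + n₂ - 2) = [(28)(15.17²) + (14)(8.62²)] / 42 = 178.1874
SE = √(s_p²(1/n₁ + 1/n₂)) = √(178.1874 × (1/29 + 1/15)) = 4.2454
t = (x̄₁ - x̄₂) / SE = (74.98 - 76.95) / 4.2454 = -1.97 / 4.2454 = -0.464
p-value = 0.6450

Since p-value > α = 0.1, we fail to reject H₀.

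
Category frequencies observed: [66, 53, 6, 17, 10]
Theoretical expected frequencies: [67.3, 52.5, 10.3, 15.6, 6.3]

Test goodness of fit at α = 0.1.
Chi-square goodness of fit test:
H₀: observed counts match expected distribution
H₁: observed counts differ from expected distribution
df = k - 1 = 4
χ² = Σ(O - E)²/E
   = (66 - 67.3)²/67.3 + (53 - 52.5)²/52.5 + (6 - 10.3)²/10.3 + (17 - 15.6)²/15.6 + (10 - 6.3)²/6.3
   = 0.025 + 0.005 + 1.795 + 0.126 + 2.173
   = 4.12
p-value = 0.3895

Since p-value > α = 0.1, we fail to reject H₀.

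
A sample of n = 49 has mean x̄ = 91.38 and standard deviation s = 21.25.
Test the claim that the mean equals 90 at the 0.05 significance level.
One-sample t-test:
H₀: μ = 90
H₁: μ ≠ 90
df = n - 1 = 48
t = (x̄ - μ₀) / (s/√n) = (91.38 - 90) / (21.25/√49) = 0.455
p-value = 0.6515

Since p-value > α = 0.05, we fail to reject H₀.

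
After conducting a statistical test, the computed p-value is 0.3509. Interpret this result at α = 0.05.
Since p = 0.3509 > α = 0.05, fail to reject H₀.
There is insufficient evidence to reject the null hypothesis; the result is not statistically significant at the 0.05 level.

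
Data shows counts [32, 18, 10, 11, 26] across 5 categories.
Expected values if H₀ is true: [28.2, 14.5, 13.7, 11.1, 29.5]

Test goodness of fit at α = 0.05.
Chi-square goodness of fit test:
H₀: observed counts match expected distribution
H₁: observed counts differ from expected distribution
df = k - 1 = 4
χ² = Σ(O - E)²/E
   = (32 - 28.2)²/28.2 + (18 - 14.5)²/14.5 + (10 - 13.7)²/13.7 + (11 - 11.1)²/11.1 + (26 - 29.5)²/29.5
   = 0.512 + 0.845 + 0.999 + 0.001 + 0.415
   = 2.77
p-value = 0.5966

Since p-value > α = 0.05, we fail to reject H₀.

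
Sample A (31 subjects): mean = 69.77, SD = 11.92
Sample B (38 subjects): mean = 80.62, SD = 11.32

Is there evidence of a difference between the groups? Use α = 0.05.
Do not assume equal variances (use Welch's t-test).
Welch's two-sample t-test:
H₀: μ₁ = μ₂
H₁: μ₁ ≠ μ₂
s₁²/n₁ = 11.92²/31 = 4.5834,  s₂²/n₂ = 11.32²/38 = 3.3722
SE = √(s₁²/n₁ + s₂²/n₂) = √(4.5834 + 3.3722) = 2.8206
df (Welch-Satterthwaite) = (s₁²/n₁ + s₂²/n₂)² / [(s₁²/n₁)²/(n₁-1) + (s₂²/n₂)²/(n₂-1)] ≈ 62.81
t = (x̄₁ - x̄₂) / SE = (69.77 - 80.62) / 2.8206 = -10.85 / 2.8206 = -3.847
p-value = 0.0003

Since p-value < α = 0.05, we reject H₀.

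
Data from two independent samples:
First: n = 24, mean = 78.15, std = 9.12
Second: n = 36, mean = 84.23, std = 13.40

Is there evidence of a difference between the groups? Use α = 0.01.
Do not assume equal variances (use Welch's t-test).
Welch's two-sample t-test:
H₀: μ₁ = μ₂
H₁: μ₁ ≠ μ₂
s₁²/n₁ = 9.12²/24 = 3.4656,  s₂²/n₂ = 13.40²/36 = 4.9878
SE = √(s₁²/n₁ + s₂²/n₂) = √(3.4656 + 4.9878) = 2.9075
df (Welch-Satterthwaite) = (s₁²/n₁ + s₂²/n₂)² / [(s₁²/n₁)²/(n₁-1) + (s₂²/n₂)²/(n₂-1)] ≈ 57.96
t = (x̄₁ - x̄₂) / SE = (78.15 - 84.23) / 2.9075 = -6.08 / 2.9075 = -2.091
p-value = 0.0409

Since p-value > α = 0.01, we fail to reject H₀.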